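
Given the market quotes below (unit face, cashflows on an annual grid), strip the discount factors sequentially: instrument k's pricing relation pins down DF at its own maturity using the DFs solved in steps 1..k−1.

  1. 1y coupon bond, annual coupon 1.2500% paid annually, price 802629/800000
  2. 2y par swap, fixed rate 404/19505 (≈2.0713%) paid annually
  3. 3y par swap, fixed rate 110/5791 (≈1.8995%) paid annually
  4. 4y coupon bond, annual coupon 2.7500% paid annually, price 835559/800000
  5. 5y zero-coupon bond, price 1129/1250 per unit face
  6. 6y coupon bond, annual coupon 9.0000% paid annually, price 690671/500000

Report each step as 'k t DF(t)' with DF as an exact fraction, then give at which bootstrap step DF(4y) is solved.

1 1 9909/10000
2 2 2399/2500
3 3 189/200
4 4 939/1000
5 5 1129/1250
6 6 8761/10000
DF(4y) is solved at step 4

step 1 [1y] bond c/1=1/80: DF=(802629/800000 − 1/80·(0))/(1+1/80) = 9909/10000 ≈ 0.990900
step 2 [2y] swap r/1=404/19505: DF=(1 − 404/19505·(0.990900))/(1+404/19505) = 2399/2500 ≈ 0.959600
step 3 [3y] swap r/1=110/5791: DF=(1 − 110/5791·(0.990900+0.959600))/(1+110/5791) = 189/200 ≈ 0.945000
step 4 [4y] bond c/1=11/400: DF=(835559/800000 − 11/400·(0.990900+0.959600+0.945000))/(1+11/400) = 939/1000 ≈ 0.939000
step 5 [5y] zero: DF = P = 1129/1250 ≈ 0.903200
step 6 [6y] bond c/1=9/100: DF=(690671/500000 − 9/100·(0.990900+0.959600+0.945000+0.939000+0.903200))/(1+9/100) = 8761/10000 ≈ 0.876100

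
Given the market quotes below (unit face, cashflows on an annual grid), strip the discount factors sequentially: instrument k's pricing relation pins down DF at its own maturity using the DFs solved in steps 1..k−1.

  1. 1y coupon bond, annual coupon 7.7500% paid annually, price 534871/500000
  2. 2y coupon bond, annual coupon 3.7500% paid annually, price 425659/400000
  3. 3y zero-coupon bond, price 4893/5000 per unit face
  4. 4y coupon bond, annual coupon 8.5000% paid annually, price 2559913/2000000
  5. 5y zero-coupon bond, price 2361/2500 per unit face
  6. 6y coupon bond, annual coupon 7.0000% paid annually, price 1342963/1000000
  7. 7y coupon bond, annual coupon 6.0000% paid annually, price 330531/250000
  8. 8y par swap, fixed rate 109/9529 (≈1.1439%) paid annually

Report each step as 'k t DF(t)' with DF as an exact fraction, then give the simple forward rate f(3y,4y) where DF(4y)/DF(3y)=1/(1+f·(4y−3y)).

step 1 [1y] bond c/1=31/400: DF=(534871/500000 − 31/400·(0))/(1+31/400) = 1241/1250 ≈ 0.992800
step 2 [2y] bond c/1=3/80: DF=(425659/400000 − 3/80·(0.992800))/(1+3/80) = 4949/5000 ≈ 0.989800
step 3 [3y] zero: DF = P = 4893/5000 ≈ 0.978600
step 4 [4y] bond c/1=17/200: DF=(2559913/2000000 − 17/200·(0.992800+0.989800+0.978600))/(1+17/200) = 9477/10000 ≈ 0.947700
step 5 [5y] zero: DF = P = 2361/2500 ≈ 0.944400
step 6 [6y] bond c/1=7/100: DF=(1342963/1000000 − 7/100·(0.992800+0.989800+0.978600+0.947700+0.944400))/(1+7/100) = 586/625 ≈ 0.937600
step 7 [7y] bond c/1=3/50: DF=(330531/250000 − 3/50·(0.992800+0.989800+0.978600+0.947700+0.944400+0.937600))/(1+3/50) = 1839/2000 ≈ 0.919500
step 8 [8y] swap r/1=109/9529: DF=(1 − 109/9529·(0.992800+0.989800+0.978600+0.947700+0.944400+0.937600+0.919500))/(1+109/9529) = 1141/1250 ≈ 0.912800

1 1 1241/1250
2 2 4949/5000
3 3 4893/5000
4 4 9477/10000
5 5 2361/2500
6 6 586/625
7 7 1839/2000
8 8 1141/1250
f(3y,4y) = ((4893/5000)/(9477/10000) − 1)/(1) = 103/3159 ≈ 3.2605%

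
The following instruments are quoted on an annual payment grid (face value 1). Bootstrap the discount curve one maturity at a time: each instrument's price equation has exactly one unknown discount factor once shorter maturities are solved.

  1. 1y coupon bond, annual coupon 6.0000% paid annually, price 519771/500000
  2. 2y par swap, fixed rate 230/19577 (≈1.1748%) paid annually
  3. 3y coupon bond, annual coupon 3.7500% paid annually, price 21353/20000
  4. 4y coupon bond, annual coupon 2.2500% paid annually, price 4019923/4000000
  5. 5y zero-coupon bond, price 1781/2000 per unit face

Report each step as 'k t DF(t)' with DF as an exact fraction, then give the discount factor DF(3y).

1 1 9807/10000
2 2 977/1000
3 3 9583/10000
4 4 9187/10000
5 5 1781/2000
DF(3y) = 9583/10000 ≈ 0.958300

step 1 [1y] bond c/1=3/50: DF=(519771/500000 − 3/50·(0))/(1+3/50) = 9807/10000 ≈ 0.980700
step 2 [2y] swap r/1=230/19577: DF=(1 − 230/19577·(0.980700))/(1+230/19577) = 977/1000 ≈ 0.977000
step 3 [3y] bond c/1=3/80: DF=(21353/20000 − 3/80·(0.980700+0.977000))/(1+3/80) = 9583/10000 ≈ 0.958300
step 4 [4y] bond c/1=9/400: DF=(4019923/4000000 − 9/400·(0.980700+0.977000+0.958300))/(1+9/400) = 9187/10000 ≈ 0.918700
step 5 [5y] zero: DF = P = 1781/2000 ≈ 0.890500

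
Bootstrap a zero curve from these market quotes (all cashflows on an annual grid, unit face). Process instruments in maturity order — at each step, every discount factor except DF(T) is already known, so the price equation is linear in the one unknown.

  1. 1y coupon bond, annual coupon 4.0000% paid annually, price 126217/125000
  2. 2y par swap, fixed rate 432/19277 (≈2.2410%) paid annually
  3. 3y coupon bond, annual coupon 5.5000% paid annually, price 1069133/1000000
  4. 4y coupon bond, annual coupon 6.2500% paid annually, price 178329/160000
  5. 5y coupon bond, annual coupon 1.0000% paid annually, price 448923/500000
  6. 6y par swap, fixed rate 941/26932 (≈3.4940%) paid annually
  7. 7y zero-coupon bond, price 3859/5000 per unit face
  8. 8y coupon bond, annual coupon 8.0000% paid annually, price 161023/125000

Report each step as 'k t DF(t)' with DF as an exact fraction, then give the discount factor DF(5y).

step 1 [1y] bond c/1=1/25: DF=(126217/125000 − 1/25·(0))/(1+1/25) = 9709/10000 ≈ 0.970900
step 2 [2y] swap r/1=432/19277: DF=(1 − 432/19277·(0.970900))/(1+432/19277) = 598/625 ≈ 0.956800
step 3 [3y] bond c/1=11/200: DF=(1069133/1000000 − 11/200·(0.970900+0.956800))/(1+11/200) = 9129/10000 ≈ 0.912900
step 4 [4y] bond c/1=1/16: DF=(178329/160000 − 1/16·(0.970900+0.956800+0.912900))/(1+1/16) = 8819/10000 ≈ 0.881900
step 5 [5y] bond c/1=1/100: DF=(448923/500000 − 1/100·(0.970900+0.956800+0.912900+0.881900))/(1+1/100) = 8521/10000 ≈ 0.852100
step 6 [6y] swap r/1=941/26932: DF=(1 − 941/26932·(0.970900+0.956800+0.912900+0.881900+0.852100))/(1+941/26932) = 4059/5000 ≈ 0.811800
step 7 [7y] zero: DF = P = 3859/5000 ≈ 0.771800
step 8 [8y] bond c/1=2/25: DF=(161023/125000 − 2/25·(0.970900+0.956800+0.912900+0.881900+0.852100+0.811800+0.771800))/(1+2/25) = 3683/5000 ≈ 0.736600

1 1 9709/10000
2 2 598/625
3 3 9129/10000
4 4 8819/10000
5 5 8521/10000
6 6 4059/5000
7 7 3859/5000
8 8 3683/5000
DF(5y) = 8521/10000 ≈ 0.852100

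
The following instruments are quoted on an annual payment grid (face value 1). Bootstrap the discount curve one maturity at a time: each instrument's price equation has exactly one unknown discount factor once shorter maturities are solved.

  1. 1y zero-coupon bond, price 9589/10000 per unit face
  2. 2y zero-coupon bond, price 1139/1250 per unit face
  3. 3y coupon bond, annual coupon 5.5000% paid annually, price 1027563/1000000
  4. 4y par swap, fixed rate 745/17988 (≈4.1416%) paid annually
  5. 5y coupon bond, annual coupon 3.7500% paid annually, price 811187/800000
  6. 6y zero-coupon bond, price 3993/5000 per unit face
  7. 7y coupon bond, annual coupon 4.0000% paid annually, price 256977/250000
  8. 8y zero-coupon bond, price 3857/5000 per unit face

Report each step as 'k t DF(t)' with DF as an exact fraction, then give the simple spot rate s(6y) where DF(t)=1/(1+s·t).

1 1 9589/10000
2 2 1139/1250
3 3 1753/2000
4 4 851/1000
5 5 8473/10000
6 6 3993/5000
7 7 7867/10000
8 8 3857/5000
s(6y) = (1/(3993/5000) − 1)/(6) = 1007/23958 ≈ 4.2032%

step 1 [1y] zero: DF = P = 9589/10000 ≈ 0.958900
step 2 [2y] zero: DF = P = 1139/1250 ≈ 0.911200
step 3 [3y] bond c/1=11/200: DF=(1027563/1000000 − 11/200·(0.958900+0.911200))/(1+11/200) = 1753/2000 ≈ 0.876500
step 4 [4y] swap r/1=745/17988: DF=(1 − 745/17988·(0.958900+0.911200+0.876500))/(1+745/17988) = 851/1000 ≈ 0.851000
step 5 [5y] bond c/1=3/80: DF=(811187/800000 − 3/80·(0.958900+0.911200+0.876500+0.851000))/(1+3/80) = 8473/10000 ≈ 0.847300
step 6 [6y] zero: DF = P = 3993/5000 ≈ 0.798600
step 7 [7y] bond c/1=1/25: DF=(256977/250000 − 1/25·(0.958900+0.911200+0.876500+0.851000+0.847300+0.798600))/(1+1/25) = 7867/10000 ≈ 0.786700
step 8 [8y] zero: DF = P = 3857/5000 ≈ 0.771400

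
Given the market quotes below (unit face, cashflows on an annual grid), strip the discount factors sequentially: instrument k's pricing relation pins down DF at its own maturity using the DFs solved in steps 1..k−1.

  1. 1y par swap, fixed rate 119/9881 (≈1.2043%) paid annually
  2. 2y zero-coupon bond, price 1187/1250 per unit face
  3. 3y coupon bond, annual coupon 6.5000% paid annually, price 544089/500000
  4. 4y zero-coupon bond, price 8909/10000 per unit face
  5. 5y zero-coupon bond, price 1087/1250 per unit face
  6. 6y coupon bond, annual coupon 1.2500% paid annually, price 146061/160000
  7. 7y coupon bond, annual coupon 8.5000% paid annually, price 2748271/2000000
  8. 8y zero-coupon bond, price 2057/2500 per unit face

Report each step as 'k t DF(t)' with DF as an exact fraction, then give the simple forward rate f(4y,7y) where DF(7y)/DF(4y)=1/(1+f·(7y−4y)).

1 1 9881/10000
2 2 1187/1250
3 3 1807/2000
4 4 8909/10000
5 5 1087/1250
6 6 528/625
7 7 4199/5000
8 8 2057/2500
f(4y,7y) = ((8909/10000)/(4199/5000) − 1)/(3) = 511/25194 ≈ 2.0283%

step 1 [1y] swap r/1=119/9881: DF=(1 − 119/9881·(0))/(1+119/9881) = 9881/10000 ≈ 0.988100
step 2 [2y] zero: DF = P = 1187/1250 ≈ 0.949600
step 3 [3y] bond c/1=13/200: DF=(544089/500000 − 13/200·(0.988100+0.949600))/(1+13/200) = 1807/2000 ≈ 0.903500
step 4 [4y] zero: DF = P = 8909/10000 ≈ 0.890900
step 5 [5y] zero: DF = P = 1087/1250 ≈ 0.869600
step 6 [6y] bond c/1=1/80: DF=(146061/160000 − 1/80·(0.988100+0.949600+0.903500+0.890900+0.869600))/(1+1/80) = 528/625 ≈ 0.844800
step 7 [7y] bond c/1=17/200: DF=(2748271/2000000 − 17/200·(0.988100+0.949600+0.903500+0.890900+0.869600+0.844800))/(1+17/200) = 4199/5000 ≈ 0.839800
step 8 [8y] zero: DF = P = 2057/2500 ≈ 0.822800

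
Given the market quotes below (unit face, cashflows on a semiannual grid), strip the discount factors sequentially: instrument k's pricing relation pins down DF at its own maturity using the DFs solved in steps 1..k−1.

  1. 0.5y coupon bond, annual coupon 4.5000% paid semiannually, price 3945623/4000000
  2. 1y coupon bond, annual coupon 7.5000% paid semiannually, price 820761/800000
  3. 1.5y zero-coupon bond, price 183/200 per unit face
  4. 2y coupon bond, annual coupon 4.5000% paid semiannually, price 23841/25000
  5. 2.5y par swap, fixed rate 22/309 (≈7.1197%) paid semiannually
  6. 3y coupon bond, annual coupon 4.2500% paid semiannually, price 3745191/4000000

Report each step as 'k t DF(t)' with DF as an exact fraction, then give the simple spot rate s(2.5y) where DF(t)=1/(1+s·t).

1 1/2 9647/10000
2 1 477/500
3 3/2 183/200
4 2 8703/10000
5 5/2 8383/10000
6 3 8223/10000
s(2.5y) = (1/(8383/10000) − 1)/(5/2) = 3234/41915 ≈ 7.7156%

step 1 [0.5y] bond c/2=9/400: DF=(3945623/4000000 − 9/400·(0))/(1+9/400) = 9647/10000 ≈ 0.964700
step 2 [1y] bond c/2=3/80: DF=(820761/800000 − 3/80·(0.964700))/(1+3/80) = 477/500 ≈ 0.954000
step 3 [1.5y] zero: DF = P = 183/200 ≈ 0.915000
step 4 [2y] bond c/2=9/400: DF=(23841/25000 − 9/400·(0.964700+0.954000+0.915000))/(1+9/400) = 8703/10000 ≈ 0.870300
step 5 [2.5y] swap r/2=11/309: DF=(1 − 11/309·(0.964700+0.954000+0.915000+0.870300))/(1+11/309) = 8383/10000 ≈ 0.838300
step 6 [3y] bond c/2=17/800: DF=(3745191/4000000 − 17/800·(0.964700+0.954000+0.915000+0.870300+0.838300))/(1+17/800) = 8223/10000 ≈ 0.822300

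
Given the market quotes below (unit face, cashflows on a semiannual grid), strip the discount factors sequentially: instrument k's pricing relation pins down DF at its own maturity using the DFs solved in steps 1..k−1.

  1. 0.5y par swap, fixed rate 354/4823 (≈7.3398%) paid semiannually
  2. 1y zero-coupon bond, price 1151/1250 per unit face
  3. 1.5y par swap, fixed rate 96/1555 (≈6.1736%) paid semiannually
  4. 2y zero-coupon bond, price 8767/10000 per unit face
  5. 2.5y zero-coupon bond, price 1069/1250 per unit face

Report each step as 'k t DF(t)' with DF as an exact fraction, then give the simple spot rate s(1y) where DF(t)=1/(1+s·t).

1 1/2 4823/5000
2 1 1151/1250
3 3/2 571/625
4 2 8767/10000
5 5/2 1069/1250
s(1y) = (1/(1151/1250) − 1)/(1) = 99/1151 ≈ 8.6012%

step 1 [0.5y] swap r/2=177/4823: DF=(1 − 177/4823·(0))/(1+177/4823) = 4823/5000 ≈ 0.964600
step 2 [1y] zero: DF = P = 1151/1250 ≈ 0.920800
step 3 [1.5y] swap r/2=48/1555: DF=(1 − 48/1555·(0.964600+0.920800))/(1+48/1555) = 571/625 ≈ 0.913600
step 4 [2y] zero: DF = P = 8767/10000 ≈ 0.876700
step 5 [2.5y] zero: DF = P = 1069/1250 ≈ 0.855200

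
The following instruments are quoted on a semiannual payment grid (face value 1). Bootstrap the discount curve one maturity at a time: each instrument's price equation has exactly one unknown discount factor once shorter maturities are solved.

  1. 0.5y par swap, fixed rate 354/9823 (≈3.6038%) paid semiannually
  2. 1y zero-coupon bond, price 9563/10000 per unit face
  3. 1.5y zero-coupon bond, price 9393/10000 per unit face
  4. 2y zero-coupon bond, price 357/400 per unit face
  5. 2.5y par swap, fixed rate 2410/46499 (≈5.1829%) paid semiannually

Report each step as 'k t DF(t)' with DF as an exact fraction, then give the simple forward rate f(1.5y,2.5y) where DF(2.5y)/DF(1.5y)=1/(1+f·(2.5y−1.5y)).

step 1 [0.5y] swap r/2=177/9823: DF=(1 − 177/9823·(0))/(1+177/9823) = 9823/10000 ≈ 0.982300
step 2 [1y] zero: DF = P = 9563/10000 ≈ 0.956300
step 3 [1.5y] zero: DF = P = 9393/10000 ≈ 0.939300
step 4 [2y] zero: DF = P = 357/400 ≈ 0.892500
step 5 [2.5y] swap r/2=1205/46499: DF=(1 − 1205/46499·(0.982300+0.956300+0.939300+0.892500))/(1+1205/46499) = 1759/2000 ≈ 0.879500

1 1/2 9823/10000
2 1 9563/10000
3 3/2 9393/10000
4 2 357/400
5 5/2 1759/2000
f(1.5y,2.5y) = ((9393/10000)/(1759/2000) − 1)/(1) = 598/8795 ≈ 6.7993%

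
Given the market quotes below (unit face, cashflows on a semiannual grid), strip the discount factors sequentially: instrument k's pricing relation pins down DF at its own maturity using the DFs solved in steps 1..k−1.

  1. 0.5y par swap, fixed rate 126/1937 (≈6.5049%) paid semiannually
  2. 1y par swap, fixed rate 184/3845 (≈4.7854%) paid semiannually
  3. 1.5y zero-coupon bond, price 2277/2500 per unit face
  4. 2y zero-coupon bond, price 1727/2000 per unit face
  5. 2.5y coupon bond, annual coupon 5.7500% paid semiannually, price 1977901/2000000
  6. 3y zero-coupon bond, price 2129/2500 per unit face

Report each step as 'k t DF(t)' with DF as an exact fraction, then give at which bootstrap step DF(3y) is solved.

1 1/2 1937/2000
2 1 477/500
3 3/2 2277/2500
4 2 1727/2000
5 5/2 429/500
6 3 2129/2500
DF(3y) is solved at step 6

step 1 [0.5y] swap r/2=63/1937: DF=(1 − 63/1937·(0))/(1+63/1937) = 1937/2000 ≈ 0.968500
step 2 [1y] swap r/2=92/3845: DF=(1 − 92/3845·(0.968500))/(1+92/3845) = 477/500 ≈ 0.954000
step 3 [1.5y] zero: DF = P = 2277/2500 ≈ 0.910800
step 4 [2y] zero: DF = P = 1727/2000 ≈ 0.863500
step 5 [2.5y] bond c/2=23/800: DF=(1977901/2000000 − 23/800·(0.968500+0.954000+0.910800+0.863500))/(1+23/800) = 429/500 ≈ 0.858000
step 6 [3y] zero: DF = P = 2129/2500 ≈ 0.851600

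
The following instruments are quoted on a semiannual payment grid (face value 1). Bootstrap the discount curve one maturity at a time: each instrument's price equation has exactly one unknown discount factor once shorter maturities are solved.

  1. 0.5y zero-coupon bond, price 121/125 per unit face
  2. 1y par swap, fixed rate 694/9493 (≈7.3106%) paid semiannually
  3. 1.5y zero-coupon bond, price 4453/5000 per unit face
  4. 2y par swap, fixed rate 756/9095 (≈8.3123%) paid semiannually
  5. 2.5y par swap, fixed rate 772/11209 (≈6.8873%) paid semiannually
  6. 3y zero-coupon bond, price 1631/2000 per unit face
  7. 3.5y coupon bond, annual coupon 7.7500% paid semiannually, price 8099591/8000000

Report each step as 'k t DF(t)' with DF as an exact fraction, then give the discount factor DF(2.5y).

step 1 [0.5y] zero: DF = P = 121/125 ≈ 0.968000
step 2 [1y] swap r/2=347/9493: DF=(1 − 347/9493·(0.968000))/(1+347/9493) = 4653/5000 ≈ 0.930600
step 3 [1.5y] zero: DF = P = 4453/5000 ≈ 0.890600
step 4 [2y] swap r/2=378/9095: DF=(1 − 378/9095·(0.968000+0.930600+0.890600))/(1+378/9095) = 1061/1250 ≈ 0.848800
step 5 [2.5y] swap r/2=386/11209: DF=(1 − 386/11209·(0.968000+0.930600+0.890600+0.848800))/(1+386/11209) = 1057/1250 ≈ 0.845600
step 6 [3y] zero: DF = P = 1631/2000 ≈ 0.815500
step 7 [3.5y] bond c/2=31/800: DF=(8099591/8000000 − 31/800·(0.968000+0.930600+0.890600+0.848800+0.845600+0.815500))/(1+31/800) = 777/1000 ≈ 0.777000

1 1/2 121/125
2 1 4653/5000
3 3/2 4453/5000
4 2 1061/1250
5 5/2 1057/1250
6 3 1631/2000
7 7/2 777/1000
DF(2.5y) = 1057/1250 ≈ 0.845600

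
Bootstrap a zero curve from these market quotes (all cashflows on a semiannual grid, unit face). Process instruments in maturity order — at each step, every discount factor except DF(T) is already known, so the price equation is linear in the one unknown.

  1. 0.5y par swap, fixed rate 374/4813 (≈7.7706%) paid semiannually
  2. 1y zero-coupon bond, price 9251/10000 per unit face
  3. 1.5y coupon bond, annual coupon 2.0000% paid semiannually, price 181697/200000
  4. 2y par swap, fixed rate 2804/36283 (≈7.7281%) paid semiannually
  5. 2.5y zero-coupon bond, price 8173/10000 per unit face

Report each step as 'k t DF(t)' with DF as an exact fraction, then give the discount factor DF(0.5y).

step 1 [0.5y] swap r/2=187/4813: DF=(1 − 187/4813·(0))/(1+187/4813) = 4813/5000 ≈ 0.962600
step 2 [1y] zero: DF = P = 9251/10000 ≈ 0.925100
step 3 [1.5y] bond c/2=1/100: DF=(181697/200000 − 1/100·(0.962600+0.925100))/(1+1/100) = 1101/1250 ≈ 0.880800
step 4 [2y] swap r/2=1402/36283: DF=(1 − 1402/36283·(0.962600+0.925100+0.880800))/(1+1402/36283) = 4299/5000 ≈ 0.859800
step 5 [2.5y] zero: DF = P = 8173/10000 ≈ 0.817300

1 1/2 4813/5000
2 1 9251/10000
3 3/2 1101/1250
4 2 4299/5000
5 5/2 8173/10000
DF(0.5y) = 4813/5000 ≈ 0.962600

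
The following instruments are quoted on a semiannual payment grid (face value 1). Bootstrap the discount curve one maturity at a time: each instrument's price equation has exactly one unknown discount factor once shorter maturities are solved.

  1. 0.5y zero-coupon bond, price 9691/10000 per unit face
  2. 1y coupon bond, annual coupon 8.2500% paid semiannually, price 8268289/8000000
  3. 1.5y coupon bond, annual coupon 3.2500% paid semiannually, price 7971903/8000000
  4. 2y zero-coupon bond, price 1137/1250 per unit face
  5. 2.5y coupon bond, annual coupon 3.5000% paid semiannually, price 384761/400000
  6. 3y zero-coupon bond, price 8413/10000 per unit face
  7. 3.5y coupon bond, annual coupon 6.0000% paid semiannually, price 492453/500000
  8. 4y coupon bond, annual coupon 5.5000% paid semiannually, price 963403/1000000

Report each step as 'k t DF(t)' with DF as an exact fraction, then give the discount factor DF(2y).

step 1 [0.5y] zero: DF = P = 9691/10000 ≈ 0.969100
step 2 [1y] bond c/2=33/800: DF=(8268289/8000000 − 33/800·(0.969100))/(1+33/800) = 4771/5000 ≈ 0.954200
step 3 [1.5y] bond c/2=13/800: DF=(7971903/8000000 − 13/800·(0.969100+0.954200))/(1+13/800) = 4749/5000 ≈ 0.949800
step 4 [2y] zero: DF = P = 1137/1250 ≈ 0.909600
step 5 [2.5y] bond c/2=7/400: DF=(384761/400000 − 7/400·(0.969100+0.954200+0.949800+0.909600))/(1+7/400) = 8803/10000 ≈ 0.880300
step 6 [3y] zero: DF = P = 8413/10000 ≈ 0.841300
step 7 [3.5y] bond c/2=3/100: DF=(492453/500000 − 3/100·(0.969100+0.954200+0.949800+0.909600+0.880300+0.841300))/(1+3/100) = 7959/10000 ≈ 0.795900
step 8 [4y] bond c/2=11/400: DF=(963403/1000000 − 11/400·(0.969100+0.954200+0.949800+0.909600+0.880300+0.841300+0.795900))/(1+11/400) = 769/1000 ≈ 0.769000

1 1/2 9691/10000
2 1 4771/5000
3 3/2 4749/5000
4 2 1137/1250
5 5/2 8803/10000
6 3 8413/10000
7 7/2 7959/10000
8 4 769/1000
DF(2y) = 1137/1250 ≈ 0.909600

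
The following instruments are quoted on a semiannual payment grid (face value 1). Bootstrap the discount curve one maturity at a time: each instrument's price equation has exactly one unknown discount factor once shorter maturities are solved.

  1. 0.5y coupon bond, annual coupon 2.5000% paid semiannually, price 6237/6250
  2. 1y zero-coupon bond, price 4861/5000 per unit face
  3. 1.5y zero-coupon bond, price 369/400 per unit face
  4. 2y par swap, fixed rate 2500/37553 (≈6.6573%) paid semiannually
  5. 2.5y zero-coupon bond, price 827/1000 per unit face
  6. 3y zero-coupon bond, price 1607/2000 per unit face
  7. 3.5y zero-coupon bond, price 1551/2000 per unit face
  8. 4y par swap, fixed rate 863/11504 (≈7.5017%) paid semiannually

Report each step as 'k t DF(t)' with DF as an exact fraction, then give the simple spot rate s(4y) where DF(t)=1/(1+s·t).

step 1 [0.5y] bond c/2=1/80: DF=(6237/6250 − 1/80·(0))/(1+1/80) = 616/625 ≈ 0.985600
step 2 [1y] zero: DF = P = 4861/5000 ≈ 0.972200
step 3 [1.5y] zero: DF = P = 369/400 ≈ 0.922500
step 4 [2y] swap r/2=1250/37553: DF=(1 − 1250/37553·(0.985600+0.972200+0.922500))/(1+1250/37553) = 7/8 ≈ 0.875000
step 5 [2.5y] zero: DF = P = 827/1000 ≈ 0.827000
step 6 [3y] zero: DF = P = 1607/2000 ≈ 0.803500
step 7 [3.5y] zero: DF = P = 1551/2000 ≈ 0.775500
step 8 [4y] swap r/2=863/23008: DF=(1 − 863/23008·(0.985600+0.972200+0.922500+0.875000+0.827000+0.803500+0.775500))/(1+863/23008) = 7411/10000 ≈ 0.741100

1 1/2 616/625
2 1 4861/5000
3 3/2 369/400
4 2 7/8
5 5/2 827/1000
6 3 1607/2000
7 7/2 1551/2000
8 4 7411/10000
s(4y) = (1/(7411/10000) − 1)/(4) = 2589/29644 ≈ 8.7336%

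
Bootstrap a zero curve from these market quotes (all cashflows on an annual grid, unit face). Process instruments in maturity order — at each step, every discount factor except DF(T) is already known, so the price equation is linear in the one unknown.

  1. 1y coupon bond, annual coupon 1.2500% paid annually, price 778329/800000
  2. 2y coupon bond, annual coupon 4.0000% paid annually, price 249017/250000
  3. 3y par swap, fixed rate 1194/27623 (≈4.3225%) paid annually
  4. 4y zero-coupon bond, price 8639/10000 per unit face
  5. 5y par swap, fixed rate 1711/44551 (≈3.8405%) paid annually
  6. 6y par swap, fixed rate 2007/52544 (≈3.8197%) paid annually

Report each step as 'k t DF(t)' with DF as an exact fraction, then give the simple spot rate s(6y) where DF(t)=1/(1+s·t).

1 1 9609/10000
2 2 1151/1250
3 3 4403/5000
4 4 8639/10000
5 5 8289/10000
6 6 7993/10000
s(6y) = (1/(7993/10000) − 1)/(6) = 669/15986 ≈ 4.1849%

step 1 [1y] bond c/1=1/80: DF=(778329/800000 − 1/80·(0))/(1+1/80) = 9609/10000 ≈ 0.960900
step 2 [2y] bond c/1=1/25: DF=(249017/250000 − 1/25·(0.960900))/(1+1/25) = 1151/1250 ≈ 0.920800
step 3 [3y] swap r/1=1194/27623: DF=(1 − 1194/27623·(0.960900+0.920800))/(1+1194/27623) = 4403/5000 ≈ 0.880600
step 4 [4y] zero: DF = P = 8639/10000 ≈ 0.863900
step 5 [5y] swap r/1=1711/44551: DF=(1 − 1711/44551·(0.960900+0.920800+0.880600+0.863900))/(1+1711/44551) = 8289/10000 ≈ 0.828900
step 6 [6y] swap r/1=2007/52544: DF=(1 − 2007/52544·(0.960900+0.920800+0.880600+0.863900+0.828900))/(1+2007/52544) = 7993/10000 ≈ 0.799300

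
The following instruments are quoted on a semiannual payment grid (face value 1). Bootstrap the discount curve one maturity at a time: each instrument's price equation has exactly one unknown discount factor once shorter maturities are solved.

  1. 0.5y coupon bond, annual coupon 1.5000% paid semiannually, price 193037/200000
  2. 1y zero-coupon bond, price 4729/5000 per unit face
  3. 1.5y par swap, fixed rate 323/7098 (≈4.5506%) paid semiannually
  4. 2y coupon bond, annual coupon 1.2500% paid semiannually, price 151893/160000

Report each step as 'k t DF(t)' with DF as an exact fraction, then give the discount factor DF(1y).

1 1/2 479/500
2 1 4729/5000
3 3/2 4677/5000
4 2 4629/5000
DF(1y) = 4729/5000 ≈ 0.945800

step 1 [0.5y] bond c/2=3/400: DF=(193037/200000 − 3/400·(0))/(1+3/400) = 479/500 ≈ 0.958000
step 2 [1y] zero: DF = P = 4729/5000 ≈ 0.945800
step 3 [1.5y] swap r/2=323/14196: DF=(1 − 323/14196·(0.958000+0.945800))/(1+323/14196) = 4677/5000 ≈ 0.935400
step 4 [2y] bond c/2=1/160: DF=(151893/160000 − 1/160·(0.958000+0.945800+0.935400))/(1+1/160) = 4629/5000 ≈ 0.925800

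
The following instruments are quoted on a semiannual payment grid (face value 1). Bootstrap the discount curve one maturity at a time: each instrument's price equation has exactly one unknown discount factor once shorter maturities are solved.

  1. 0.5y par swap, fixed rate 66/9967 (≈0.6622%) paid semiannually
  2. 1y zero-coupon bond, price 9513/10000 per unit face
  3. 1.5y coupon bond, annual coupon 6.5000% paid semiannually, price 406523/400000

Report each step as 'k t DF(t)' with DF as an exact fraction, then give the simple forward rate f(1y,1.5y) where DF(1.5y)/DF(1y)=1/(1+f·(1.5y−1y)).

step 1 [0.5y] swap r/2=33/9967: DF=(1 − 33/9967·(0))/(1+33/9967) = 9967/10000 ≈ 0.996700
step 2 [1y] zero: DF = P = 9513/10000 ≈ 0.951300
step 3 [1.5y] bond c/2=13/400: DF=(406523/400000 − 13/400·(0.996700+0.951300))/(1+13/400) = 923/1000 ≈ 0.923000

1 1/2 9967/10000
2 1 9513/10000
3 3/2 923/1000
f(1y,1.5y) = ((9513/10000)/(923/1000) − 1)/(1/2) = 283/4615 ≈ 6.1322%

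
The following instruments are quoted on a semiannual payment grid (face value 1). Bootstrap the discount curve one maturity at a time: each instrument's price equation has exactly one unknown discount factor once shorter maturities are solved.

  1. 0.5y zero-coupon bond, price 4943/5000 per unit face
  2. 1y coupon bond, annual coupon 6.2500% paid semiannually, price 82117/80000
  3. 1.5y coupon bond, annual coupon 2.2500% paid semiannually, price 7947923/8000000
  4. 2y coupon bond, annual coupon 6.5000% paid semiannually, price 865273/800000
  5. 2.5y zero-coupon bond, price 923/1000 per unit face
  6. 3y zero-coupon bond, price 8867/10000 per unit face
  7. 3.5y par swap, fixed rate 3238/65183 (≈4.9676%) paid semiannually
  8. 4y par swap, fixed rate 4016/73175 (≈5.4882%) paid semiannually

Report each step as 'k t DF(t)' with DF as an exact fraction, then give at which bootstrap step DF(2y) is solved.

step 1 [0.5y] zero: DF = P = 4943/5000 ≈ 0.988600
step 2 [1y] bond c/2=1/32: DF=(82117/80000 − 1/32·(0.988600))/(1+1/32) = 4827/5000 ≈ 0.965400
step 3 [1.5y] bond c/2=9/800: DF=(7947923/8000000 − 9/800·(0.988600+0.965400))/(1+9/800) = 9607/10000 ≈ 0.960700
step 4 [2y] bond c/2=13/400: DF=(865273/800000 − 13/400·(0.988600+0.965400+0.960700))/(1+13/400) = 4779/5000 ≈ 0.955800
step 5 [2.5y] zero: DF = P = 923/1000 ≈ 0.923000
step 6 [3y] zero: DF = P = 8867/10000 ≈ 0.886700
step 7 [3.5y] swap r/2=1619/65183: DF=(1 − 1619/65183·(0.988600+0.965400+0.960700+0.955800+0.923000+0.886700))/(1+1619/65183) = 8381/10000 ≈ 0.838100
step 8 [4y] swap r/2=2008/73175: DF=(1 − 2008/73175·(0.988600+0.965400+0.960700+0.955800+0.923000+0.886700+0.838100))/(1+2008/73175) = 999/1250 ≈ 0.799200

1 1/2 4943/5000
2 1 4827/5000
3 3/2 9607/10000
4 2 4779/5000
5 5/2 923/1000
6 3 8867/10000
7 7/2 8381/10000
8 4 999/1250
DF(2y) is solved at step 4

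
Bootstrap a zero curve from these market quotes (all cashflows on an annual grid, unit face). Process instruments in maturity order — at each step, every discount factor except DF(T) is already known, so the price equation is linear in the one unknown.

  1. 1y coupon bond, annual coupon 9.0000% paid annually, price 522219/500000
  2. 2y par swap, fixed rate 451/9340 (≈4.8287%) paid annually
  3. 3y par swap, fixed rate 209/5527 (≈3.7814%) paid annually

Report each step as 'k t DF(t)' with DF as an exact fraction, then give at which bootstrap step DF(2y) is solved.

1 1 4791/5000
2 2 4549/5000
3 3 1791/2000
DF(2y) is solved at step 2

step 1 [1y] bond c/1=9/100: DF=(522219/500000 − 9/100·(0))/(1+9/100) = 4791/5000 ≈ 0.958200
step 2 [2y] swap r/1=451/9340: DF=(1 − 451/9340·(0.958200))/(1+451/9340) = 4549/5000 ≈ 0.909800
step 3 [3y] swap r/1=209/5527: DF=(1 − 209/5527·(0.958200+0.909800))/(1+209/5527) = 1791/2000 ≈ 0.895500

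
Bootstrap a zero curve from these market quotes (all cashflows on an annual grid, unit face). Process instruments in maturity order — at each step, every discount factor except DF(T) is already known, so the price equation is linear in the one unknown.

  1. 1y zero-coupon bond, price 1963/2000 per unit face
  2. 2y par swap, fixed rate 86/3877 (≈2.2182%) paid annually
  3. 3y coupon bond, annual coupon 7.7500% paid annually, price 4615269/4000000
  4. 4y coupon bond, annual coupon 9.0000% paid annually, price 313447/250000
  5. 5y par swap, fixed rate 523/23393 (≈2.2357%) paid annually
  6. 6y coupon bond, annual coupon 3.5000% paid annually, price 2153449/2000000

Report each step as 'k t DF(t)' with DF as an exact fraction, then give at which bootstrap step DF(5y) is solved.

1 1 1963/2000
2 2 957/1000
3 3 4657/5000
4 4 9133/10000
5 5 4477/5000
6 6 8821/10000
DF(5y) is solved at step 5

step 1 [1y] zero: DF = P = 1963/2000 ≈ 0.981500
step 2 [2y] swap r/1=86/3877: DF=(1 − 86/3877·(0.981500))/(1+86/3877) = 957/1000 ≈ 0.957000
step 3 [3y] bond c/1=31/400: DF=(4615269/4000000 − 31/400·(0.981500+0.957000))/(1+31/400) = 4657/5000 ≈ 0.931400
step 4 [4y] bond c/1=9/100: DF=(313447/250000 − 9/100·(0.981500+0.957000+0.931400))/(1+9/100) = 9133/10000 ≈ 0.913300
step 5 [5y] swap r/1=523/23393: DF=(1 − 523/23393·(0.981500+0.957000+0.931400+0.913300))/(1+523/23393) = 4477/5000 ≈ 0.895400
step 6 [6y] bond c/1=7/200: DF=(2153449/2000000 − 7/200·(0.981500+0.957000+0.931400+0.913300+0.895400))/(1+7/200) = 8821/10000 ≈ 0.882100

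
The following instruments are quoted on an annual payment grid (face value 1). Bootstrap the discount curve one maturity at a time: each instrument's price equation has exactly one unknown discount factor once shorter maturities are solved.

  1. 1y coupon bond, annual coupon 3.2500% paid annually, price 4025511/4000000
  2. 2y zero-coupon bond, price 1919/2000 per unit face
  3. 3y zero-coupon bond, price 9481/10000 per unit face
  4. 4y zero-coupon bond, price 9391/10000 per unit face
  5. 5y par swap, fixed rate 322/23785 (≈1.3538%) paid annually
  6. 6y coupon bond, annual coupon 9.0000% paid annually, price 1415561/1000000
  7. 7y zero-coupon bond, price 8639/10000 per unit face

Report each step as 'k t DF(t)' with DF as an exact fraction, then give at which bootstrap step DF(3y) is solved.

1 1 9747/10000
2 2 1919/2000
3 3 9481/10000
4 4 9391/10000
5 5 2339/2500
6 6 9059/10000
7 7 8639/10000
DF(3y) is solved at step 3

step 1 [1y] bond c/1=13/400: DF=(4025511/4000000 − 13/400·(0))/(1+13/400) = 9747/10000 ≈ 0.974700
step 2 [2y] zero: DF = P = 1919/2000 ≈ 0.959500
step 3 [3y] zero: DF = P = 9481/10000 ≈ 0.948100
step 4 [4y] zero: DF = P = 9391/10000 ≈ 0.939100
step 5 [5y] swap r/1=322/23785: DF=(1 − 322/23785·(0.974700+0.959500+0.948100+0.939100))/(1+322/23785) = 2339/2500 ≈ 0.935600
step 6 [6y] bond c/1=9/100: DF=(1415561/1000000 − 9/100·(0.974700+0.959500+0.948100+0.939100+0.935600))/(1+9/100) = 9059/10000 ≈ 0.905900
step 7 [7y] zero: DF = P = 8639/10000 ≈ 0.863900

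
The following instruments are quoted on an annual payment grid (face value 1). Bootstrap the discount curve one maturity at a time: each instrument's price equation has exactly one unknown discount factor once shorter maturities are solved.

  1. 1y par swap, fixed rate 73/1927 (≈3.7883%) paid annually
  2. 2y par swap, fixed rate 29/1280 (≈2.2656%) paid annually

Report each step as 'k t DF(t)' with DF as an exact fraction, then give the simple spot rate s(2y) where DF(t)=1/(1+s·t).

1 1 1927/2000
2 2 1913/2000
s(2y) = (1/(1913/2000) − 1)/(2) = 87/3826 ≈ 2.2739%

step 1 [1y] swap r/1=73/1927: DF=(1 − 73/1927·(0))/(1+73/1927) = 1927/2000 ≈ 0.963500
step 2 [2y] swap r/1=29/1280: DF=(1 − 29/1280·(0.963500))/(1+29/1280) = 1913/2000 ≈ 0.956500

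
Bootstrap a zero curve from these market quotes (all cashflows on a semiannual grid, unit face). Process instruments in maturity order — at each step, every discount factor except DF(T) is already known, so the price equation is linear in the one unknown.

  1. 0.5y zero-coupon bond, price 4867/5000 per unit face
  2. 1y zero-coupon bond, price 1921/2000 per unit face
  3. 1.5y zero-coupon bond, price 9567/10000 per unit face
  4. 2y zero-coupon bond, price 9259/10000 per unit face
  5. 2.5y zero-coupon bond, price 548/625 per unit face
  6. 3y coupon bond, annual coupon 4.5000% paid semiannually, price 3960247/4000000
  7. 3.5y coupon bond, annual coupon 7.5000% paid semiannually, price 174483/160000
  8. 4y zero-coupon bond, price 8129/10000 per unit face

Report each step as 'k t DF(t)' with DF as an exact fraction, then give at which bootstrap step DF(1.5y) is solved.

step 1 [0.5y] zero: DF = P = 4867/5000 ≈ 0.973400
step 2 [1y] zero: DF = P = 1921/2000 ≈ 0.960500
step 3 [1.5y] zero: DF = P = 9567/10000 ≈ 0.956700
step 4 [2y] zero: DF = P = 9259/10000 ≈ 0.925900
step 5 [2.5y] zero: DF = P = 548/625 ≈ 0.876800
step 6 [3y] bond c/2=9/400: DF=(3960247/4000000 − 9/400·(0.973400+0.960500+0.956700+0.925900+0.876800))/(1+9/400) = 173/200 ≈ 0.865000
step 7 [3.5y] bond c/2=3/80: DF=(174483/160000 − 3/80·(0.973400+0.960500+0.956700+0.925900+0.876800+0.865000))/(1+3/80) = 4251/5000 ≈ 0.850200
step 8 [4y] zero: DF = P = 8129/10000 ≈ 0.812900

1 1/2 4867/5000
2 1 1921/2000
3 3/2 9567/10000
4 2 9259/10000
5 5/2 548/625
6 3 173/200
7 7/2 4251/5000
8 4 8129/10000
DF(1.5y) is solved at step 3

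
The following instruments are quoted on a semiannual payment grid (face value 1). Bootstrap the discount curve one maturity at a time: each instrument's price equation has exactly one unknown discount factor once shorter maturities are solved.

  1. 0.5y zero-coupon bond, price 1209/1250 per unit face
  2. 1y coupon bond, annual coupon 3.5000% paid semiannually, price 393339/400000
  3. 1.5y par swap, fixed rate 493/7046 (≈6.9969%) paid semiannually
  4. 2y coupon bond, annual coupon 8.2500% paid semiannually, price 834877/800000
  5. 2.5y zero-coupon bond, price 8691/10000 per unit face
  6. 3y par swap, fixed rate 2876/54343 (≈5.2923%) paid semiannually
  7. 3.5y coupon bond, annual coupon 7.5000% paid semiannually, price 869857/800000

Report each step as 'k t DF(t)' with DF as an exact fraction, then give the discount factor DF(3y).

step 1 [0.5y] zero: DF = P = 1209/1250 ≈ 0.967200
step 2 [1y] bond c/2=7/400: DF=(393339/400000 − 7/400·(0.967200))/(1+7/400) = 4749/5000 ≈ 0.949800
step 3 [1.5y] swap r/2=493/14092: DF=(1 − 493/14092·(0.967200+0.949800))/(1+493/14092) = 4507/5000 ≈ 0.901400
step 4 [2y] bond c/2=33/800: DF=(834877/800000 − 33/800·(0.967200+0.949800+0.901400))/(1+33/800) = 4453/5000 ≈ 0.890600
step 5 [2.5y] zero: DF = P = 8691/10000 ≈ 0.869100
step 6 [3y] swap r/2=1438/54343: DF=(1 − 1438/54343·(0.967200+0.949800+0.901400+0.890600+0.869100))/(1+1438/54343) = 4281/5000 ≈ 0.856200
step 7 [3.5y] bond c/2=3/80: DF=(869857/800000 − 3/80·(0.967200+0.949800+0.901400+0.890600+0.869100+0.856200))/(1+3/80) = 2129/2500 ≈ 0.851600

1 1/2 1209/1250
2 1 4749/5000
3 3/2 4507/5000
4 2 4453/5000
5 5/2 8691/10000
6 3 4281/5000
7 7/2 2129/2500
DF(3y) = 4281/5000 ≈ 0.856200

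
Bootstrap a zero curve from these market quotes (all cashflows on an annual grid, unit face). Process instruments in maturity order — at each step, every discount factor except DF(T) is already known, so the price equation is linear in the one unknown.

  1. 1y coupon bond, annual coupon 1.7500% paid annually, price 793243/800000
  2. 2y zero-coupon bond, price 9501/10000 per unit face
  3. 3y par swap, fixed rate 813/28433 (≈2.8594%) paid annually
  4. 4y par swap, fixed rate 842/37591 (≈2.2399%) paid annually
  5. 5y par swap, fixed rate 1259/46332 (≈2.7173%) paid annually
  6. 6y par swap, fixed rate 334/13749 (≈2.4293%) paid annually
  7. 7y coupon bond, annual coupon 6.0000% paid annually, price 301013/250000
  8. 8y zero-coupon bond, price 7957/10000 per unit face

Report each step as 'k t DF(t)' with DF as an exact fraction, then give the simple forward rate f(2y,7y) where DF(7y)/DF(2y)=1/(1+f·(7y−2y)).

1 1 1949/2000
2 2 9501/10000
3 3 9187/10000
4 4 4579/5000
5 5 8741/10000
6 6 1083/1250
7 7 4123/5000
8 8 7957/10000
f(2y,7y) = ((9501/10000)/(4123/5000) − 1)/(5) = 251/8246 ≈ 3.0439%

step 1 [1y] bond c/1=7/400: DF=(793243/800000 − 7/400·(0))/(1+7/400) = 1949/2000 ≈ 0.974500
step 2 [2y] zero: DF = P = 9501/10000 ≈ 0.950100
step 3 [3y] swap r/1=813/28433: DF=(1 − 813/28433·(0.974500+0.950100))/(1+813/28433) = 9187/10000 ≈ 0.918700
step 4 [4y] swap r/1=842/37591: DF=(1 − 842/37591·(0.974500+0.950100+0.918700))/(1+842/37591) = 4579/5000 ≈ 0.915800
step 5 [5y] swap r/1=1259/46332: DF=(1 − 1259/46332·(0.974500+0.950100+0.918700+0.915800))/(1+1259/46332) = 8741/10000 ≈ 0.874100
step 6 [6y] swap r/1=334/13749: DF=(1 − 334/13749·(0.974500+0.950100+0.918700+0.915800+0.874100))/(1+334/13749) = 1083/1250 ≈ 0.866400
step 7 [7y] bond c/1=3/50: DF=(301013/250000 − 3/50·(0.974500+0.950100+0.918700+0.915800+0.874100+0.866400))/(1+3/50) = 4123/5000 ≈ 0.824600
step 8 [8y] zero: DF = P = 7957/10000 ≈ 0.795700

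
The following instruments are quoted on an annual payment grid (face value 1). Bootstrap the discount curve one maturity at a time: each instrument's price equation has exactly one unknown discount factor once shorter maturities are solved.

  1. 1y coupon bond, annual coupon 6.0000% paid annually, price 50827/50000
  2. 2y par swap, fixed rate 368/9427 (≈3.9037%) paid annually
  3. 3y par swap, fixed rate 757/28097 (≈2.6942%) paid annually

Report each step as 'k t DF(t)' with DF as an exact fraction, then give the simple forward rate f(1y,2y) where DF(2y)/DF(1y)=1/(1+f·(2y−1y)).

1 1 959/1000
2 2 579/625
3 3 9243/10000
f(1y,2y) = ((959/1000)/(579/625) − 1)/(1) = 163/4632 ≈ 3.5190%

step 1 [1y] bond c/1=3/50: DF=(50827/50000 − 3/50·(0))/(1+3/50) = 959/1000 ≈ 0.959000
step 2 [2y] swap r/1=368/9427: DF=(1 − 368/9427·(0.959000))/(1+368/9427) = 579/625 ≈ 0.926400
step 3 [3y] swap r/1=757/28097: DF=(1 − 757/28097·(0.959000+0.926400))/(1+757/28097) = 9243/10000 ≈ 0.924300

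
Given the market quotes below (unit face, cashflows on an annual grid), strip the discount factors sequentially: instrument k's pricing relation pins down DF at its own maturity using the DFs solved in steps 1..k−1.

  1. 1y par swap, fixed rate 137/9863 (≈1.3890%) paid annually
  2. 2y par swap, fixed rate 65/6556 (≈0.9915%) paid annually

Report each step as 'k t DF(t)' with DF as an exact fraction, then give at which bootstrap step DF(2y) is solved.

step 1 [1y] swap r/1=137/9863: DF=(1 − 137/9863·(0))/(1+137/9863) = 9863/10000 ≈ 0.986300
step 2 [2y] swap r/1=65/6556: DF=(1 − 65/6556·(0.986300))/(1+65/6556) = 1961/2000 ≈ 0.980500

1 1 9863/10000
2 2 1961/2000
DF(2y) is solved at step 2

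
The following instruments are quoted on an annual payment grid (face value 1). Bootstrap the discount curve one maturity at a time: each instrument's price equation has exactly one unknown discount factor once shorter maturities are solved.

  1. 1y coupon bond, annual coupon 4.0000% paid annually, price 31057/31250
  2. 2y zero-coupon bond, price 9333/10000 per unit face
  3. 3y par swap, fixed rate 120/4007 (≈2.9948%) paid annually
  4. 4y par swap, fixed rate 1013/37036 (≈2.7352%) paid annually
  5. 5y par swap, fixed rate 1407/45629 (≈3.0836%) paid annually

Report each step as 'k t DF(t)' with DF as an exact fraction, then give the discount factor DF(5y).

step 1 [1y] bond c/1=1/25: DF=(31057/31250 − 1/25·(0))/(1+1/25) = 2389/2500 ≈ 0.955600
step 2 [2y] zero: DF = P = 9333/10000 ≈ 0.933300
step 3 [3y] swap r/1=120/4007: DF=(1 − 120/4007·(0.955600+0.933300))/(1+120/4007) = 229/250 ≈ 0.916000
step 4 [4y] swap r/1=1013/37036: DF=(1 − 1013/37036·(0.955600+0.933300+0.916000))/(1+1013/37036) = 8987/10000 ≈ 0.898700
step 5 [5y] swap r/1=1407/45629: DF=(1 − 1407/45629·(0.955600+0.933300+0.916000+0.898700))/(1+1407/45629) = 8593/10000 ≈ 0.859300

1 1 2389/2500
2 2 9333/10000
3 3 229/250
4 4 8987/10000
5 5 8593/10000
DF(5y) = 8593/10000 ≈ 0.859300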